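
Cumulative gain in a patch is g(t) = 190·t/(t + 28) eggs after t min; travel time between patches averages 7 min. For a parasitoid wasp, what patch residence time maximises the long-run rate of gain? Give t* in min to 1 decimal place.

14.0 min

Maximise g(t)/(T+t): set derivative to zero → g'(t)(T+t) = g(t).
g'(t) = 190·28/(t + 28)². Setting 190·28/(t+28)² = 190t/[(t+28)(7+t)] gives 28(7+t) = t(t+28), so t² = 28×7 = 196.
t* = √196 = 14 min.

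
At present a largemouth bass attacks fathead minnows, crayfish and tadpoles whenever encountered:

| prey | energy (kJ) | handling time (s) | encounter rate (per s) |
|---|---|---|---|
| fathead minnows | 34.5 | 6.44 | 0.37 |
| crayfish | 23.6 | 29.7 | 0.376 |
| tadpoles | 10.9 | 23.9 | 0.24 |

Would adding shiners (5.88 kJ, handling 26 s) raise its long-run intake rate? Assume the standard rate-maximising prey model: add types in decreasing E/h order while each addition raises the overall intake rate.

On fathead minnows, crayfish and tadpoles alone, R = ΣλE/(1+Σλh) = 24.25/20.29 = 1.196 kJ/s.
Profitability of shiners: 5.88/26 = 0.2262 kJ/s.
Since 0.2262 < R, time spent handling shiners is better spent searching.

No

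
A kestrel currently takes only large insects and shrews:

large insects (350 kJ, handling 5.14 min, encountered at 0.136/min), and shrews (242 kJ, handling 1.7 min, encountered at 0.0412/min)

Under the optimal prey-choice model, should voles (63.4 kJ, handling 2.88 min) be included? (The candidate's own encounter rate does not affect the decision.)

No

On large insects and shrews alone, R = ΣλE/(1+Σλh) = 57.57/1.769 = 32.54 kJ/min.
Profitability of voles: 63.4/2.88 = 22.01 kJ/min.
22.01 < 32.54, so adding voles would lower the average — exclude it.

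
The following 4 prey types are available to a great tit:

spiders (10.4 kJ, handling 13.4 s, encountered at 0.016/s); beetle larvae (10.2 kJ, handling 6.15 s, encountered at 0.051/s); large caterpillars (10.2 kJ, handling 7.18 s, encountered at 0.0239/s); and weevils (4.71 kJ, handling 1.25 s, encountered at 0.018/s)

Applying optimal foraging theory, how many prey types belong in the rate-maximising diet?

E/h in descending order: weevils 3.77, beetle larvae 1.66, large caterpillars 1.42, spiders 0.776 kJ/s. The optimal diet is the largest prefix of this list for which every included type satisfies E_i/h_i > R on the types above it.
Rate on top 1: 0.08291. beetle larvae: 1.66 > 0.08291 → include.
Rate on top 2: 0.4528. large caterpillars: 1.42 > 0.4528 → include.
Rate on top 3: 0.5629. spiders: 0.776 > 0.5629 → include.
Optimal diet: weevils, beetle larvae, large caterpillars, spiders — 4 of 4 types.

4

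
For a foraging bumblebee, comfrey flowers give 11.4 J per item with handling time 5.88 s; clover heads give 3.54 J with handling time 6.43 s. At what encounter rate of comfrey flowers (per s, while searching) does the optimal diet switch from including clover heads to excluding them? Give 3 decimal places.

The zero-one rule: include clover heads iff E₂/h₂ > λE₁/(1+λh₁). Equality gives the switch point.
λE₁h₂ = E₂ + λE₂h₁ ⇒ λ = E₂/(E₁h₂ − E₂h₁) = 3.54/(73.3 − 20.82) = 0.06745 per s.

0.067 per s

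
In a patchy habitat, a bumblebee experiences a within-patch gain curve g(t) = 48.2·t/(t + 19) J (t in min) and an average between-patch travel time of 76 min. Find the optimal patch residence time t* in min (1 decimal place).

38.0 min

By the marginal value theorem, leave when the instantaneous gain rate g'(t) equals the habitat-wide average g(t)/(T + t).
g'(t) = 48.2·19/(t + 19)². Setting 48.2·19/(t+19)² = 48.2t/[(t+19)(76+t)] gives 19(76+t) = t(t+19), so t² = 19×76 = 1444.
t* = √1444 = 38 min.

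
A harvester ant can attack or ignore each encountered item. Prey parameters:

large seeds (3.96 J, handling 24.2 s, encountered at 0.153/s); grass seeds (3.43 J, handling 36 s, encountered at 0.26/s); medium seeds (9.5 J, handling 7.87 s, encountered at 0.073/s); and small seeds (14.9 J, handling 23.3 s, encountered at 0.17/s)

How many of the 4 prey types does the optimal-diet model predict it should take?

2

Rank by E/h (J/s): medium seeds 1.21, small seeds 0.639, large seeds 0.164, grass seeds 0.0953. Include each in turn until the next type's E/h falls below the running intake rate.
Rate on top 1: 0.4405. small seeds: 0.639 > 0.4405 → include.
Rate on top 2: 0.5829. large seeds: 0.164 < 0.5829 → exclude; stop.
Optimal diet: medium seeds, small seeds — 2 of 4 types.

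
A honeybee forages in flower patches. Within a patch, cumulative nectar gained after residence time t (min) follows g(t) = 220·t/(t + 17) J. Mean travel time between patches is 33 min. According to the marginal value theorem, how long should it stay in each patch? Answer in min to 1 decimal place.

By the marginal value theorem, leave when the instantaneous gain rate g'(t) equals the habitat-wide average g(t)/(T + t).
g'(t) = 220·17/(t + 17)². Setting 220·17/(t+17)² = 220t/[(t+17)(33+t)] gives 17(33+t) = t(t+17), so t² = 17×33 = 561.
t* = √561 = 23.69 min.

23.7 min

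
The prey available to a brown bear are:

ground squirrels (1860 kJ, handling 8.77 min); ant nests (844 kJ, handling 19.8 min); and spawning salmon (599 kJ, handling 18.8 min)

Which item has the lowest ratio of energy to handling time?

spawning salmon

Profitability E/h (kJ/min): ground squirrels = 1860/8.77 = 212, ant nests = 844/19.8 = 42.6, spawning salmon = 599/18.8 = 31.9.
Ranked: ground squirrels > ant nests > spawning salmon.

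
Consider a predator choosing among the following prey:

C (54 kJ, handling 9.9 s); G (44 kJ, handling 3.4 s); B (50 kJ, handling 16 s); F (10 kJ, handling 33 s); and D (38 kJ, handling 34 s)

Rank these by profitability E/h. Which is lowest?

In descending order of E/h:
G: 44/3.4 = 12.9 kJ/s
C: 54/9.9 = 5.45 kJ/s
B: 50/16 = 3.12 kJ/s
D: 38/34 = 1.12 kJ/s
F: 10/33 = 0.303 kJ/s

F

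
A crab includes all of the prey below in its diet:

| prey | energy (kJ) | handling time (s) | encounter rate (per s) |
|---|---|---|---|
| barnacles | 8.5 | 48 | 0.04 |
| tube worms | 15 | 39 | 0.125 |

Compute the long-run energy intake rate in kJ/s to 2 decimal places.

Energy encountered per unit search time: 0.04×8.5 + 0.125×15 = 2.215 kJ/s.
Handling time per unit search time: 0.04×48 + 0.125×39 = 6.795.
Rate = 2.215/(1 + 6.795) = 0.2842 kJ/s.

0.28 kJ/s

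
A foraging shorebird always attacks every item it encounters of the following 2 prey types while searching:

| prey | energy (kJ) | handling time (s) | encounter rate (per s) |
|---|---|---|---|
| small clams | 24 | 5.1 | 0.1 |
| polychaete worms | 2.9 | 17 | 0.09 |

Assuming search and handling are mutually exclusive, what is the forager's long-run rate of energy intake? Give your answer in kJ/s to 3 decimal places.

0.875 kJ/s

Energy encountered per unit search time: 0.1×24 + 0.09×2.9 = 2.661 kJ/s.
Handling time per unit search time: 0.1×5.1 + 0.09×17 = 2.04.
Rate = 2.661/(1 + 2.04) = 0.8753 kJ/s.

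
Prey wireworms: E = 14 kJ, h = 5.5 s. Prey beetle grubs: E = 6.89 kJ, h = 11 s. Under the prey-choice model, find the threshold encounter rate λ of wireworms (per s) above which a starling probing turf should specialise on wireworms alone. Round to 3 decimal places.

The zero-one rule: include beetle grubs iff E₂/h₂ > λE₁/(1+λh₁). Equality gives the switch point.
λE₁h₂ = E₂ + λE₂h₁ ⇒ λ = E₂/(E₁h₂ − E₂h₁) = 6.89/(154 − 37.89) = 0.05934 per s.

0.059 per s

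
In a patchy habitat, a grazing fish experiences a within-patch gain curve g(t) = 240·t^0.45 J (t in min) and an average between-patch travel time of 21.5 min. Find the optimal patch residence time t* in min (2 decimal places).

By the marginal value theorem, leave when the instantaneous gain rate g'(t) equals the habitat-wide average g(t)/(T + t).
g'(t) = 0.45·240·t^-0.55. Setting 0.45·240·t^-0.55 = 240·t^0.45/(21.5+t) gives 0.45(21.5+t) = t, so 0.55·t = 0.45×21.5.
t* = 0.45×21.5/0.55 = 17.59 min.

17.59 min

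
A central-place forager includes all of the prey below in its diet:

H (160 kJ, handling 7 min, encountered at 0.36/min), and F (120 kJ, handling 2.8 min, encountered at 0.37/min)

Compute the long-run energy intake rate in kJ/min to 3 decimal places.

22.388 kJ/min

Energy encountered per unit search time: 0.36×160 + 0.37×120 = 102 kJ/min.
Handling time per unit search time: 0.36×7 + 0.37×2.8 = 3.556.
Rate = 102/(1 + 3.556) = 22.39 kJ/min.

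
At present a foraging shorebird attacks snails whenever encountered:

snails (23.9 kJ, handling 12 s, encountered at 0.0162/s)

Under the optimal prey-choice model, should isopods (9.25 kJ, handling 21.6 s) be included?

Yes

On snails alone, R = ΣλE/(1+Σλh) = 0.3872/1.194 = 0.3242 kJ/s.
Profitability of isopods: 9.25/21.6 = 0.4282 kJ/s.
Since 0.4282 > R, including isopods increases the long-run rate.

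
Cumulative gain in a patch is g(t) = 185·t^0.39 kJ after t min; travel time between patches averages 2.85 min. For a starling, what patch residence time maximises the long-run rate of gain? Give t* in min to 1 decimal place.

Maximise g(t)/(T+t): set derivative to zero → g'(t)(T+t) = g(t).
g'(t) = 0.39·185·t^-0.61. Setting 0.39·185·t^-0.61 = 185·t^0.39/(2.85+t) gives 0.39(2.85+t) = t, so 0.61·t = 0.39×2.85.
t* = 0.39×2.85/0.61 = 1.822 min.

1.8 min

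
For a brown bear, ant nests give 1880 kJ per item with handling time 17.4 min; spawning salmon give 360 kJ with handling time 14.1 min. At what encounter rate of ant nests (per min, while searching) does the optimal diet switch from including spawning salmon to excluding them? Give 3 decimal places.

Drop spawning salmon once their profitability E₂/h₂ falls below the rate achievable on ant nests alone: E₂/h₂ = λE₁/(1 + λh₁).
Solve for λ: λE₁h₂ = E₂(1 + λh₁) → λ(E₁h₂ − E₂h₁) = E₂ → λ = E₂/(E₁h₂ − E₂h₁).
λ = 360/(1880×14.1 − 360×17.4) = 360/2.024e+04 = 0.01778 per min.

0.018 per min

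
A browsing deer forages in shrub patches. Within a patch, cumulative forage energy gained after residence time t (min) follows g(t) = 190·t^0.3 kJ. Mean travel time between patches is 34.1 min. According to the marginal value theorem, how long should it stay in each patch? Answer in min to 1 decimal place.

By the marginal value theorem, leave when the instantaneous gain rate g'(t) equals the habitat-wide average g(t)/(T + t).
g'(t) = 0.3·190·t^-0.7. Setting 0.3·190·t^-0.7 = 190·t^0.3/(34.1+t) gives 0.3(34.1+t) = t, so 0.70·t = 0.3×34.1.
t* = 0.3×34.1/0.70 = 14.61 min.

14.6 min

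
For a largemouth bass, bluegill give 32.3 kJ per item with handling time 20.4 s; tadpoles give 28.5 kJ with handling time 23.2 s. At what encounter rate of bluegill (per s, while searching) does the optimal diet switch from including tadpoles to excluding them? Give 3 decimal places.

0.170 per s

The zero-one rule: include tadpoles iff E₂/h₂ > λE₁/(1+λh₁). Equality gives the switch point.
λE₁h₂ = E₂ + λE₂h₁ ⇒ λ = E₂/(E₁h₂ − E₂h₁) = 28.5/(749.4 − 581.4) = 0.1697 per s.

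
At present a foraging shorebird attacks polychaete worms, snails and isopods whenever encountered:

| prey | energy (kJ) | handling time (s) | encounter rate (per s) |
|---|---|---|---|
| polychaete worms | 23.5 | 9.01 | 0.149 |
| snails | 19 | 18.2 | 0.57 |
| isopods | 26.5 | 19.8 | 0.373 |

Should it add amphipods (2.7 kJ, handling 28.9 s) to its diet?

Current rate: (0.149×23.5 + 0.57×19 + 0.373×26.5)/(1 + 0.149×9.01 + 0.57×18.2 + 0.373×19.8) = 1.205 kJ/s.
Profitability of amphipods: 2.7/28.9 = 0.09343 kJ/s.
0.09343 < 1.205, so adding amphipods would lower the average — exclude it.

No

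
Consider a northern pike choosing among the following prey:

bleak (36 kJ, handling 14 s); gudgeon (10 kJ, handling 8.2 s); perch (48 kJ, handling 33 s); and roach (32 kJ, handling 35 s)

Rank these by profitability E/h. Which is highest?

bleak

Profitability E/h (kJ/s): bleak = 36/14 = 2.57, gudgeon = 10/8.2 = 1.22, perch = 48/33 = 1.45, roach = 32/35 = 0.914.
Ranked: bleak > perch > gudgeon > roach.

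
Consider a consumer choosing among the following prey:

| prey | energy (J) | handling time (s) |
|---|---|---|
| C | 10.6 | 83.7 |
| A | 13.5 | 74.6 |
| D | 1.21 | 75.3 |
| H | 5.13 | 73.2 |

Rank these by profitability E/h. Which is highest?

A

Profitability E/h (J/s): C = 10.6/83.7 = 0.127, A = 13.5/74.6 = 0.181, D = 1.21/75.3 = 0.0161, H = 5.13/73.2 = 0.0701.
Ranked: A > C > H > D.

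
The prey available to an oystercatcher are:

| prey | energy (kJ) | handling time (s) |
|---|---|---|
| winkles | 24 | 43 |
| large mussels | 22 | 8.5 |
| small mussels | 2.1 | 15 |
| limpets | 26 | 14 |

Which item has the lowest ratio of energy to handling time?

small mussels

In descending order of E/h:
large mussels: 22/8.5 = 2.59 kJ/s
limpets: 26/14 = 1.86 kJ/s
winkles: 24/43 = 0.558 kJ/s
small mussels: 2.1/15 = 0.14 kJ/s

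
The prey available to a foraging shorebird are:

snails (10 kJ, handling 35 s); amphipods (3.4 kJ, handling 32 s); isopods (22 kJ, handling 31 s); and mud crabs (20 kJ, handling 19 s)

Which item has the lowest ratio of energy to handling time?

amphipods

Profitability E/h (kJ/s): snails = 10/35 = 0.286, amphipods = 3.4/32 = 0.106, isopods = 22/31 = 0.71, mud crabs = 20/19 = 1.05.
Ranked: mud crabs > isopods > snails > amphipods.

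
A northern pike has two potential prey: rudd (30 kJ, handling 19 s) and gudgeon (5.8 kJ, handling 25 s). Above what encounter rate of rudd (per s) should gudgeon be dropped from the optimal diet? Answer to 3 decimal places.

0.009 per s

At the threshold, the rate on rudd alone equals the profitability of gudgeon: λ·30/(1 + λ·19) = 5.8/25 = 0.232.
Rearranging, λ(30 − 0.232×19) = 0.232, so λ = 0.232/25.59 = 0.009065 per s.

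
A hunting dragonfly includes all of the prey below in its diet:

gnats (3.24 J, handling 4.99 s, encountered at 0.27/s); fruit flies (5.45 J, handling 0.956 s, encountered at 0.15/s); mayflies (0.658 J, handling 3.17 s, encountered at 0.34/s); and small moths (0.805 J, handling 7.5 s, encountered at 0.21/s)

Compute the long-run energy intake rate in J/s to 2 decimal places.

R = (0.27×3.24 + 0.15×5.45 + 0.34×0.658 + 0.21×0.805) / (1 + 0.27×4.99 + 0.15×0.956 + 0.34×3.17 + 0.21×7.5) = 2.085/5.144 = 0.4054 J/s.

0.41 J/s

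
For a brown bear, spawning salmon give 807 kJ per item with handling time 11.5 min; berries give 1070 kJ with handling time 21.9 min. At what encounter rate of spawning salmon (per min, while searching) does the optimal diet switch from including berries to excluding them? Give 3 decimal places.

At the threshold, the rate on spawning salmon alone equals the profitability of berries: λ·807/(1 + λ·11.5) = 1070/21.9 = 48.86.
Rearranging, λ(807 − 48.86×11.5) = 48.86, so λ = 48.86/245.1 = 0.1993 per min.

0.199 per min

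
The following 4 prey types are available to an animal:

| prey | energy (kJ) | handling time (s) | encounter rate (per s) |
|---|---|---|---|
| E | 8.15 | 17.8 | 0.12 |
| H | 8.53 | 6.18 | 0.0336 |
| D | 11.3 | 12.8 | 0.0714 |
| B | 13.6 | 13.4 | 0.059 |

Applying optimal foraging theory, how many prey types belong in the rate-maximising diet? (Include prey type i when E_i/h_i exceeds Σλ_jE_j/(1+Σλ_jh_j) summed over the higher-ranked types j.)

Rank by E/h (kJ/s): H 1.38, B 1.01, D 0.883, E 0.458. Include each in turn until the next type's E/h falls below the running intake rate.
Rate on top 1: 0.2373. B: 1.01 > 0.2373 → include.
Rate on top 2: 0.545. D: 0.883 > 0.545 → include.
Rate on top 3: 0.651. E: 0.458 < 0.651 → exclude; stop.
Optimal diet: H, B, D — 3 of 4 types.

3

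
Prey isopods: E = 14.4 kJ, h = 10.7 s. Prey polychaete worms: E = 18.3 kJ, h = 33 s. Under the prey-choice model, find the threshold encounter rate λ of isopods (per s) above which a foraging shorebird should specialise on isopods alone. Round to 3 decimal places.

At the threshold, the rate on isopods alone equals the profitability of polychaete worms: λ·14.4/(1 + λ·10.7) = 18.3/33 = 0.5545.
Rearranging, λ(14.4 − 0.5545×10.7) = 0.5545, so λ = 0.5545/8.466 = 0.0655 per s.

0.065 per s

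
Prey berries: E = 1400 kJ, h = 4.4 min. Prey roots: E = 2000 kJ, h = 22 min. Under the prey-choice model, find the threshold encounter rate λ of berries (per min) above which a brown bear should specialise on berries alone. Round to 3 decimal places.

Drop roots once their profitability E₂/h₂ falls below the rate achievable on berries alone: E₂/h₂ = λE₁/(1 + λh₁).
Solve for λ: λE₁h₂ = E₂(1 + λh₁) → λ(E₁h₂ − E₂h₁) = E₂ → λ = E₂/(E₁h₂ − E₂h₁).
λ = 2000/(1400×22 − 2000×4.4) = 2000/2.2e+04 = 0.09091 per min.

0.091 per min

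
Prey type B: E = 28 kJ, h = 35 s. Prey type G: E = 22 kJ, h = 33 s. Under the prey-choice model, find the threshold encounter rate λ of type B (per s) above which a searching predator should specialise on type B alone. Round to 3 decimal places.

The zero-one rule: include type G iff E₂/h₂ > λE₁/(1+λh₁). Equality gives the switch point.
λE₁h₂ = E₂ + λE₂h₁ ⇒ λ = E₂/(E₁h₂ − E₂h₁) = 22/(924 − 770) = 0.1429 per s.

0.143 per s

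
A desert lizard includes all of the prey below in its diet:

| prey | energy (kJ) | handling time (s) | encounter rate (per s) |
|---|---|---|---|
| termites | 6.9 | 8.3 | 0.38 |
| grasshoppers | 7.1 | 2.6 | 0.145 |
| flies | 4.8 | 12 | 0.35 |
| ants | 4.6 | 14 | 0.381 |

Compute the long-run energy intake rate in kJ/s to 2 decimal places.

0.50 kJ/s

R = Σλ_iE_i / (1 + Σλ_ih_i)
Numerator: 0.38×6.9 + 0.145×7.1 + 0.35×4.8 + 0.381×4.6 = 7.084
Denominator: 1 + 0.38×8.3 + 0.145×2.6 + 0.35×12 + 0.381×14 = 14.06
R = 7.084/14.06 = 0.5037 kJ/s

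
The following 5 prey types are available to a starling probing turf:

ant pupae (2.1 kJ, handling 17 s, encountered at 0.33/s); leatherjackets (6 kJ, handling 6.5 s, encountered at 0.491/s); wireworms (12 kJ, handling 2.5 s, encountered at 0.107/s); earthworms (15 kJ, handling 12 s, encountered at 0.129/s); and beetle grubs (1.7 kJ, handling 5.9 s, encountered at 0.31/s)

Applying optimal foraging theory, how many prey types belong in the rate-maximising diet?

Profitabilities (E/h, kJ/s): wireworms 4.8, earthworms 1.25, leatherjackets 0.923, beetle grubs 0.288, ant pupae 0.124. Add prey in this order while the next type's profitability exceeds the intake rate on those already taken.
Rate on top 1: 1.013. earthworms: 1.25 > 1.013 → include.
Rate on top 2: 1.143. leatherjackets: 0.923 < 1.143 → exclude; stop.
Optimal diet: wireworms, earthworms — 2 of 5 types.

2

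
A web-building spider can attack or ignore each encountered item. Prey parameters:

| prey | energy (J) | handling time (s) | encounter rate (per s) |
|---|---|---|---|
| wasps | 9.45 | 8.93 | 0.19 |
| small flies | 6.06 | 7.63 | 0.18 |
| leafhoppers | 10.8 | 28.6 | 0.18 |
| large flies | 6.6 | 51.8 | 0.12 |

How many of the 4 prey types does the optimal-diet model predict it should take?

2

Profitabilities (E/h, J/s): wasps 1.06, small flies 0.794, leafhoppers 0.378, large flies 0.127. Add prey in this order while the next type's profitability exceeds the intake rate on those already taken.
Rate on top 1: 0.6658. small flies: 0.794 > 0.6658 → include.
Rate on top 2: 0.7091. leafhoppers: 0.378 < 0.7091 → exclude; stop.
Optimal diet: wasps, small flies — 2 of 4 types.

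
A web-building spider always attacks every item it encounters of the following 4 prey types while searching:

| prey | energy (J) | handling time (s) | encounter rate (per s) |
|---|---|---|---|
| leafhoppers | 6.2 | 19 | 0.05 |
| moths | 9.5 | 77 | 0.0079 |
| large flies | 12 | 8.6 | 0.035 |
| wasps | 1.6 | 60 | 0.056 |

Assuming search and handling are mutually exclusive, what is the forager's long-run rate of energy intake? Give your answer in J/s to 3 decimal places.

R = Σλ_iE_i / (1 + Σλ_ih_i)
Numerator: 0.05×6.2 + 0.0079×9.5 + 0.035×12 + 0.056×1.6 = 0.8947
Denominator: 1 + 0.05×19 + 0.0079×77 + 0.035×8.6 + 0.056×60 = 6.219
R = 0.8947/6.219 = 0.1439 J/s

0.144 J/s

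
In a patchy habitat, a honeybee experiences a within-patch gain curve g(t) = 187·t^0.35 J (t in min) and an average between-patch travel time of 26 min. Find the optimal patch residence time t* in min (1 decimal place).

By the marginal value theorem, leave when the instantaneous gain rate g'(t) equals the habitat-wide average g(t)/(T + t).
g'(t) = 0.35·187·t^-0.65. Setting 0.35·187·t^-0.65 = 187·t^0.35/(26+t) gives 0.35(26+t) = t, so 0.65·t = 0.35×26.
t* = 0.35×26/0.65 = 14 min.

14.0 min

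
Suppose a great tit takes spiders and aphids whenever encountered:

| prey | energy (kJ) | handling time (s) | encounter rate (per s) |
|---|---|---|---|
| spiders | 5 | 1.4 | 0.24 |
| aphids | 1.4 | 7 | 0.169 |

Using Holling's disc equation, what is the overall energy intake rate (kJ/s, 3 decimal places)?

R = Σλ_iE_i / (1 + Σλ_ih_i)
Numerator: 0.24×5 + 0.169×1.4 = 1.437
Denominator: 1 + 0.24×1.4 + 0.169×7 = 2.519
R = 1.437/2.519 = 0.5703 kJ/s

0.570 kJ/s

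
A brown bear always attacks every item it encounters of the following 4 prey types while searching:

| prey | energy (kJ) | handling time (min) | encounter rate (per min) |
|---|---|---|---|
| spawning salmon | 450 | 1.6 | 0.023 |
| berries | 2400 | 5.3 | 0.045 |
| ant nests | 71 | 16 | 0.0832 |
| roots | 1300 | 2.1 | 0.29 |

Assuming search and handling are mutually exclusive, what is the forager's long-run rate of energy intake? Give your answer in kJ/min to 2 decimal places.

R = (0.023×450 + 0.045×2400 + 0.0832×71 + 0.29×1300) / (1 + 0.023×1.6 + 0.045×5.3 + 0.0832×16 + 0.29×2.1) = 501.3/3.216 = 155.9 kJ/min.

155.89 kJ/min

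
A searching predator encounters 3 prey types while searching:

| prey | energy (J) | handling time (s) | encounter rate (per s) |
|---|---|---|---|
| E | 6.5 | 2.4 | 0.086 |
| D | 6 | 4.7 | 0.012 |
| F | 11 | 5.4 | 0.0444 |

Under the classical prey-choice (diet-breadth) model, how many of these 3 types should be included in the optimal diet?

Rank by E/h (J/s): E 2.71, F 2.04, D 1.28. Include each in turn until the next type's E/h falls below the running intake rate.
Rate on top 1: 0.4634. F: 2.04 > 0.4634 → include.
Rate on top 2: 0.7243. D: 1.28 > 0.7243 → include.
Optimal diet: E, F, D — 3 of 3 types.

3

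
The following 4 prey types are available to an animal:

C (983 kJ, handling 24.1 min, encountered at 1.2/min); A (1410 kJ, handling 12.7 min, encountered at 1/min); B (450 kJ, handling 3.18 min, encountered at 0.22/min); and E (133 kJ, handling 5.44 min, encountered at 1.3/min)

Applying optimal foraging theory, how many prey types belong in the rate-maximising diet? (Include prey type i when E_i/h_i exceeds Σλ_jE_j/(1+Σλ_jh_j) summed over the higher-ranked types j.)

Rank by E/h (kJ/min): B 142, A 111, C 40.8, E 24.4. Include each in turn until the next type's E/h falls below the running intake rate.
Rate on top 1: 58.25. A: 111 > 58.25 → include.
Rate on top 2: 104.8. C: 40.8 < 104.8 → exclude; stop.
Optimal diet: B, A — 2 of 4 types.

2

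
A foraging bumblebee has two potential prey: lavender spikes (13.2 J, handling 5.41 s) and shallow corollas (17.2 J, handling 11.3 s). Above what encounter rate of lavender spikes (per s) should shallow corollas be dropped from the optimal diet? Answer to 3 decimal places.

At the threshold, the rate on lavender spikes alone equals the profitability of shallow corollas: λ·13.2/(1 + λ·5.41) = 17.2/11.3 = 1.522.
Rearranging, λ(13.2 − 1.522×5.41) = 1.522, so λ = 1.522/4.965 = 0.3066 per s.

0.307 per s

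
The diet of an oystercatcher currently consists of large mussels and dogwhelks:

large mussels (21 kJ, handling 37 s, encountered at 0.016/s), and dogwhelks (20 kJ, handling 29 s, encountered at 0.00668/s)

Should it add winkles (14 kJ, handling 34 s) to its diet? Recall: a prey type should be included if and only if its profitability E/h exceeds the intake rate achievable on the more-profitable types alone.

Yes

Current rate: (0.016×21 + 0.00668×20)/(1 + 0.016×37 + 0.00668×29) = 0.263 kJ/s.
Profitability of winkles: 14/34 = 0.4118 kJ/s.
0.4118 > 0.263, so adding winkles raises the average — include it.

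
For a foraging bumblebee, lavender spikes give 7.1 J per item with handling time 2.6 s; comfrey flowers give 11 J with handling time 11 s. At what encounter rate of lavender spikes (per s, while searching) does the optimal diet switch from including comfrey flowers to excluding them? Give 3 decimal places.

Drop comfrey flowers once their profitability E₂/h₂ falls below the rate achievable on lavender spikes alone: E₂/h₂ = λE₁/(1 + λh₁).
Solve for λ: λE₁h₂ = E₂(1 + λh₁) → λ(E₁h₂ − E₂h₁) = E₂ → λ = E₂/(E₁h₂ − E₂h₁).
λ = 11/(7.1×11 − 11×2.6) = 11/49.5 = 0.2222 per s.

0.222 per s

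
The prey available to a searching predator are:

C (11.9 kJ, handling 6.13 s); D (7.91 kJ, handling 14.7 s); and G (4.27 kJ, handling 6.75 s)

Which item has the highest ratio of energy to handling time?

In descending order of E/h:
C: 11.9/6.13 = 1.94 kJ/s
G: 4.27/6.75 = 0.633 kJ/s
D: 7.91/14.7 = 0.538 kJ/s

C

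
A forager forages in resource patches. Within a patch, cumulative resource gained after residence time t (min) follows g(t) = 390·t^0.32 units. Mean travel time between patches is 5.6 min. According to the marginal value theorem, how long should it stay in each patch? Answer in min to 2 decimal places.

Optimal t* satisfies g'(t*) = g(t*)/(T + t*).
g'(t) = 0.32·390·t^-0.68. Setting 0.32·390·t^-0.68 = 390·t^0.32/(5.6+t) gives 0.32(5.6+t) = t, so 0.68·t = 0.32×5.6.
t* = 0.32×5.6/0.68 = 2.635 min.

2.64 min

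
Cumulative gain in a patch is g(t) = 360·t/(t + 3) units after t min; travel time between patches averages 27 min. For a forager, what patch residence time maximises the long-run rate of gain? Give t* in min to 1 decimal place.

9.0 min

By the marginal value theorem, leave when the instantaneous gain rate g'(t) equals the habitat-wide average g(t)/(T + t).
g'(t) = 360·3/(t + 3)². Setting 360·3/(t+3)² = 360t/[(t+3)(27+t)] gives 3(27+t) = t(t+3), so t² = 3×27 = 81.
t* = √81 = 9 min.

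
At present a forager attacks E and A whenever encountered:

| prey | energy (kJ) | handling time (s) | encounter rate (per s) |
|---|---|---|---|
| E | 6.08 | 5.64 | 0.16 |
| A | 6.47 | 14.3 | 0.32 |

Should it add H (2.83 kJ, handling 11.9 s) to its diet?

No

Intake rate on the current diet: R = (0.16×6.08 + 0.32×6.47) / (1 + 0.16×5.64 + 0.32×14.3) = 3.043/6.478 = 0.4697 kJ/s.
Profitability of H: 2.83/11.9 = 0.2378 kJ/s.
0.2378 < 0.4697, so adding H would lower the average — exclude it.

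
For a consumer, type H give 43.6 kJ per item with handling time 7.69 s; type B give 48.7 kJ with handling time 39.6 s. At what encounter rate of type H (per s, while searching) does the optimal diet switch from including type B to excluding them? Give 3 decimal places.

The zero-one rule: include type B iff E₂/h₂ > λE₁/(1+λh₁). Equality gives the switch point.
λE₁h₂ = E₂ + λE₂h₁ ⇒ λ = E₂/(E₁h₂ − E₂h₁) = 48.7/(1727 − 374.5) = 0.03602 per s.

0.036 per s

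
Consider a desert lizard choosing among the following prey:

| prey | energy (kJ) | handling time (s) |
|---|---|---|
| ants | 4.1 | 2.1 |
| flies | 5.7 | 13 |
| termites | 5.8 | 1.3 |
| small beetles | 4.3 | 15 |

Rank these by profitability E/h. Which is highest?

Profitability E/h (kJ/s): ants = 4.1/2.1 = 1.95, flies = 5.7/13 = 0.438, termites = 5.8/1.3 = 4.46, small beetles = 4.3/15 = 0.287.
Ranked: termites > ants > flies > small beetles.

termites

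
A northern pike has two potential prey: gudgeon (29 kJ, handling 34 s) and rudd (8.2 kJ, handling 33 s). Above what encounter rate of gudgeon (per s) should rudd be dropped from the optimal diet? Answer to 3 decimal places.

0.012 per s

At the threshold, the rate on gudgeon alone equals the profitability of rudd: λ·29/(1 + λ·34) = 8.2/33 = 0.2485.
Rearranging, λ(29 − 0.2485×34) = 0.2485, so λ = 0.2485/20.55 = 0.01209 per s.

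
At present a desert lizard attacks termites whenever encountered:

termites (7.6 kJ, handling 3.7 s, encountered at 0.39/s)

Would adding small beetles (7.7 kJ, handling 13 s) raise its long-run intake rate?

Intake rate on the current diet: R = (0.39×7.6) / (1 + 0.39×3.7) = 2.964/2.443 = 1.213 kJ/s.
Profitability of small beetles: 7.7/13 = 0.5923 kJ/s.
0.5923 < 1.213, so adding small beetles would lower the average — exclude it.

No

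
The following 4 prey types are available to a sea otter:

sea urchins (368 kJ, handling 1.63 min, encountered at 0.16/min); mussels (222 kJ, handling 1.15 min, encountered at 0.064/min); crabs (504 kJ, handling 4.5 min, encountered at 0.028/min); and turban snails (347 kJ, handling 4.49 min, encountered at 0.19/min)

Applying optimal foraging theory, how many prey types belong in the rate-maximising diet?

Rank by E/h (kJ/min): sea urchins 226, mussels 193, crabs 112, turban snails 77.3. Include each in turn until the next type's E/h falls below the running intake rate.
Rate on top 1: 46.7. mussels: 193 > 46.7 → include.
Rate on top 2: 54.77. crabs: 112 > 54.77 → include.
Rate on top 3: 59.71. turban snails: 77.3 > 59.71 → include.
Optimal diet: sea urchins, mussels, crabs, turban snails — 4 of 4 types.

4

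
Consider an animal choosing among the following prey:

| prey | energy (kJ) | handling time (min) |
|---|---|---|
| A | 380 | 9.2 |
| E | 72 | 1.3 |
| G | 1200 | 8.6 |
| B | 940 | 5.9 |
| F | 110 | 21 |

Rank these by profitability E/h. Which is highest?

B

In descending order of E/h:
B: 940/5.9 = 159 kJ/min
G: 1200/8.6 = 140 kJ/min
E: 72/1.3 = 55.4 kJ/min
A: 380/9.2 = 41.3 kJ/min
F: 110/21 = 5.24 kJ/min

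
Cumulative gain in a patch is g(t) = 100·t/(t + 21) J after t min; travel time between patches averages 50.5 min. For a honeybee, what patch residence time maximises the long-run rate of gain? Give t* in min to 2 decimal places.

32.57 min

Optimal t* satisfies g'(t*) = g(t*)/(T + t*).
g'(t) = 100·21/(t + 21)². Setting 100·21/(t+21)² = 100t/[(t+21)(50.5+t)] gives 21(50.5+t) = t(t+21), so t² = 21×50.5 = 1060.
t* = √1060 = 32.57 min.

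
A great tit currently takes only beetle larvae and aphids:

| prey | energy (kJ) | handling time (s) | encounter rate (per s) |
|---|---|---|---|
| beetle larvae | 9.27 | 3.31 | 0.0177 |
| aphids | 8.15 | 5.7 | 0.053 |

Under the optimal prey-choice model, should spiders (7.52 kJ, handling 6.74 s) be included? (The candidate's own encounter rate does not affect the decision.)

On beetle larvae and aphids alone, R = ΣλE/(1+Σλh) = 0.596/1.361 = 0.438 kJ/s.
Profitability of spiders: 7.52/6.74 = 1.116 kJ/s.
1.116 > 0.438, so adding spiders raises the average — include it.

Yes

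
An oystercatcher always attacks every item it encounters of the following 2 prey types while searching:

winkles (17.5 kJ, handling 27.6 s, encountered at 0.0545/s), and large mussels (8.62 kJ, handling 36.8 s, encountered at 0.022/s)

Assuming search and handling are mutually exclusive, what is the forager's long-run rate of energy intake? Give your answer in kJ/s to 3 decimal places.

R = Σλ_iE_i / (1 + Σλ_ih_i)
Numerator: 0.0545×17.5 + 0.022×8.62 = 1.143
Denominator: 1 + 0.0545×27.6 + 0.022×36.8 = 3.314
R = 1.143/3.314 = 0.345 kJ/s

0.345 kJ/s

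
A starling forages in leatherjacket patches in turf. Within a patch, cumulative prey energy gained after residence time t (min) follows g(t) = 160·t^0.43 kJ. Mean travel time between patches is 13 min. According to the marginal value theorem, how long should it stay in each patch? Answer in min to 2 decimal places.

9.81 min

Optimal t* satisfies g'(t*) = g(t*)/(T + t*).
g'(t) = 0.43·160·t^-0.57. Setting 0.43·160·t^-0.57 = 160·t^0.43/(13+t) gives 0.43(13+t) = t, so 0.57·t = 0.43×13.
t* = 0.43×13/0.57 = 9.807 min.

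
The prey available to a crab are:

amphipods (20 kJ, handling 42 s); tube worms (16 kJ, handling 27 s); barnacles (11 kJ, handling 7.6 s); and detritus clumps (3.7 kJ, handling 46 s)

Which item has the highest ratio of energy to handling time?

barnacles

Profitability E/h (kJ/s): amphipods = 20/42 = 0.476, tube worms = 16/27 = 0.593, barnacles = 11/7.6 = 1.45, detritus clumps = 3.7/46 = 0.0804.
Ranked: barnacles > tube worms > amphipods > detritus clumps.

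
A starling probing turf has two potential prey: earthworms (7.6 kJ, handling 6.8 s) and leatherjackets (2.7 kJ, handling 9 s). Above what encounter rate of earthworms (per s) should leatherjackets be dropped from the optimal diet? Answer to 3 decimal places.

The zero-one rule: include leatherjackets iff E₂/h₂ > λE₁/(1+λh₁). Equality gives the switch point.
λE₁h₂ = E₂ + λE₂h₁ ⇒ λ = E₂/(E₁h₂ − E₂h₁) = 2.7/(68.4 − 18.36) = 0.05396 per s.

0.054 per s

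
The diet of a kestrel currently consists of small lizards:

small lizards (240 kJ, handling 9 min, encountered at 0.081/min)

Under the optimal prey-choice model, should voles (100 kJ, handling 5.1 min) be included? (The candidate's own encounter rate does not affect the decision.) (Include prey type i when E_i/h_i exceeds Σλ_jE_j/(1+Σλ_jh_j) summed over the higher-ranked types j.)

Yes

On small lizards alone, R = ΣλE/(1+Σλh) = 19.44/1.729 = 11.24 kJ/min.
voles: E/h = 100/5.1 = 19.61 kJ/min.
19.61 > 11.24, so adding voles raises the average — include it.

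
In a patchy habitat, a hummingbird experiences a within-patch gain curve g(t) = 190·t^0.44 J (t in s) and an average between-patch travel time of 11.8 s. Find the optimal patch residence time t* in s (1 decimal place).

9.3 s

Optimal t* satisfies g'(t*) = g(t*)/(T + t*).
g'(t) = 0.44·190·t^-0.56. Setting 0.44·190·t^-0.56 = 190·t^0.44/(11.8+t) gives 0.44(11.8+t) = t, so 0.56·t = 0.44×11.8.
t* = 0.44×11.8/0.56 = 9.271 s.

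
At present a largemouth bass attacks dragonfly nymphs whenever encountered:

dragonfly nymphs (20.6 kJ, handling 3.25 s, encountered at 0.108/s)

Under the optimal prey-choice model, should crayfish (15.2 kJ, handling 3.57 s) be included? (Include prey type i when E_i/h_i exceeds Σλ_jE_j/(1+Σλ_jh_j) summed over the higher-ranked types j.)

Yes

On dragonfly nymphs alone, R = ΣλE/(1+Σλh) = 2.225/1.351 = 1.647 kJ/s.
Profitability of crayfish: 15.2/3.57 = 4.258 kJ/s.
4.258 > 1.647, so adding crayfish raises the average — include it.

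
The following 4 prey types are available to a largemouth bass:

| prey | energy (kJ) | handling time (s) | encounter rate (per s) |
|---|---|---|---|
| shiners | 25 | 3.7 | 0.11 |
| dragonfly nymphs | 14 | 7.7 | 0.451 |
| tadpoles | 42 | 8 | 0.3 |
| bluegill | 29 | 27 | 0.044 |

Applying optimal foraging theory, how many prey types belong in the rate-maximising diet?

2

Profitabilities (E/h, kJ/s): shiners 6.76, tadpoles 5.25, dragonfly nymphs 1.82, bluegill 1.07. Add prey in this order while the next type's profitability exceeds the intake rate on those already taken.
Rate on top 1: 1.955. tadpoles: 5.25 > 1.955 → include.
Rate on top 2: 4.032. dragonfly nymphs: 1.82 < 4.032 → exclude; stop.
Optimal diet: shiners, tadpoles — 2 of 4 types.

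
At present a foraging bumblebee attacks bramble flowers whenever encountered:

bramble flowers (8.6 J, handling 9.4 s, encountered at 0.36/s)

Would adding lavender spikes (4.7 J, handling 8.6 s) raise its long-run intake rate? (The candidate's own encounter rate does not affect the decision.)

No

Intake rate on the current diet: R = (0.36×8.6) / (1 + 0.36×9.4) = 3.096/4.384 = 0.7062 J/s.
Profitability of lavender spikes: 4.7/8.6 = 0.5465 J/s.
0.5465 < 0.7062, so adding lavender spikes would lower the average — exclude it.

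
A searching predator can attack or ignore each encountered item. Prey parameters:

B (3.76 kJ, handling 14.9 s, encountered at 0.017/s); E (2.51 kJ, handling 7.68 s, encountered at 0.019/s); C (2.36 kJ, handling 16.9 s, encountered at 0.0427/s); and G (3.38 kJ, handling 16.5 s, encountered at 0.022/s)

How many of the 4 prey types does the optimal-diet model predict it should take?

Profitabilities (E/h, kJ/s): E 0.327, B 0.252, G 0.205, C 0.14. Add prey in this order while the next type's profitability exceeds the intake rate on those already taken.
Rate on top 1: 0.04162. B: 0.252 > 0.04162 → include.
Rate on top 2: 0.07977. G: 0.205 > 0.07977 → include.
Rate on top 3: 0.1055. C: 0.14 > 0.1055 → include.
Optimal diet: E, B, G, C — 4 of 4 types.

4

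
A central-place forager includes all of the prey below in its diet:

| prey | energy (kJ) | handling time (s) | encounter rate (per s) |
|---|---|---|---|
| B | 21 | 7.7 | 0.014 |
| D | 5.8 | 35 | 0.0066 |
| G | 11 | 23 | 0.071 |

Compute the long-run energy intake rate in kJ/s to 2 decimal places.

R = (0.014×21 + 0.0066×5.8 + 0.071×11) / (1 + 0.014×7.7 + 0.0066×35 + 0.071×23) = 1.113/2.972 = 0.3746 kJ/s.

0.37 kJ/s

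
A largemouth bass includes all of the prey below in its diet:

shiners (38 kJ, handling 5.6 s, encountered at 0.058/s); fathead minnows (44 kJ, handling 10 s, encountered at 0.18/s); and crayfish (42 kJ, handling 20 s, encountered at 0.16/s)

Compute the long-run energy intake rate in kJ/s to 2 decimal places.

2.66 kJ/s

Energy encountered per unit search time: 0.058×38 + 0.18×44 + 0.16×42 = 16.84 kJ/s.
Handling time per unit search time: 0.058×5.6 + 0.18×10 + 0.16×20 = 5.325.
Rate = 16.84/(1 + 5.325) = 2.663 kJ/s.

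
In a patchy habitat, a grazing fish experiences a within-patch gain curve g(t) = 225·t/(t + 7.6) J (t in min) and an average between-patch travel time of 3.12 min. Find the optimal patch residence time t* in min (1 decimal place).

By the marginal value theorem, leave when the instantaneous gain rate g'(t) equals the habitat-wide average g(t)/(T + t).
g'(t) = 225·7.6/(t + 7.6)². Setting 225·7.6/(t+7.6)² = 225t/[(t+7.6)(3.12+t)] gives 7.6(3.12+t) = t(t+7.6), so t² = 7.6×3.12 = 23.71.
t* = √23.71 = 4.869 min.

4.9 min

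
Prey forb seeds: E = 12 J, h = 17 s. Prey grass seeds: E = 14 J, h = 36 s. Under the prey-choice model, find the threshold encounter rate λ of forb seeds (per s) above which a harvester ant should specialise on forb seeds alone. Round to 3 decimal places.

The zero-one rule: include grass seeds iff E₂/h₂ > λE₁/(1+λh₁). Equality gives the switch point.
λE₁h₂ = E₂ + λE₂h₁ ⇒ λ = E₂/(E₁h₂ − E₂h₁) = 14/(432 − 238) = 0.07216 per s.

0.072 per s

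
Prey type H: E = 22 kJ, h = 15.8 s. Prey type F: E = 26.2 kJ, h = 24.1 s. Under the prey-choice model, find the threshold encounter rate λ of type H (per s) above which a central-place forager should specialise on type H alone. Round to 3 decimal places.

At the threshold, the rate on type H alone equals the profitability of type F: λ·22/(1 + λ·15.8) = 26.2/24.1 = 1.087.
Rearranging, λ(22 − 1.087×15.8) = 1.087, so λ = 1.087/4.823 = 0.2254 per s.

0.225 per s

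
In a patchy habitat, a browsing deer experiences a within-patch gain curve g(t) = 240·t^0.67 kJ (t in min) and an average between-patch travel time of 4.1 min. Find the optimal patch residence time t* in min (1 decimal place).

Maximise g(t)/(T+t): set derivative to zero → g'(t)(T+t) = g(t).
g'(t) = 0.67·240·t^-0.33. Setting 0.67·240·t^-0.33 = 240·t^0.67/(4.1+t) gives 0.67(4.1+t) = t, so 0.33·t = 0.67×4.1.
t* = 0.67×4.1/0.33 = 8.324 min.

8.3 min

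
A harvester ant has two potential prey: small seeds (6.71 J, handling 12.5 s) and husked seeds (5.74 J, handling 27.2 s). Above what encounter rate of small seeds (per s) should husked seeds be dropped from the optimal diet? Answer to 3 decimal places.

At the threshold, the rate on small seeds alone equals the profitability of husked seeds: λ·6.71/(1 + λ·12.5) = 5.74/27.2 = 0.211.
Rearranging, λ(6.71 − 0.211×12.5) = 0.211, so λ = 0.211/4.072 = 0.05182 per s.

0.052 per s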